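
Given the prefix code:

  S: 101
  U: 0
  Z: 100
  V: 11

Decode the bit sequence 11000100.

Read left to right; each codeword is recognised as soon as it completes (prefix code):
  11→V | 0→U | 0→U | 0→U | 100→Z
Decoded message: VUUUZ

VUUUZ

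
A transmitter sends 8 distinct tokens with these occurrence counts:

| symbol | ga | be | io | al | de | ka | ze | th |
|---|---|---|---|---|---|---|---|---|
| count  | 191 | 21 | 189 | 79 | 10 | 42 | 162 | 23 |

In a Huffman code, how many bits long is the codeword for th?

Repeatedly merge the two smallest:
combine de(10), be(21) → 31
combine th(23), 31 → 54
combine ka(42), 54 → 96
combine al(79), 96 → 175
combine ze(162), 175 → 337
combine io(189), ga(191) → 380
combine 337, 380 → 717
th's leaf is at depth 5, giving a 5-bit codeword.

5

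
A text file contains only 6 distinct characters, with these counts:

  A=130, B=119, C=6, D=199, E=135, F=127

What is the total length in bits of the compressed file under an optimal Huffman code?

Greedily combine the two least-frequent nodes:
merge C(6) and B(119): 125
merge 125 and F(127): 252
merge A(130) and E(135): 265
merge D(199) and 252: 451
merge 265 and 451: 716
The encoded length is the sum of every internal node's weight: 125 + 252 + 265 + 451 + 716 = 1809 bits.

1809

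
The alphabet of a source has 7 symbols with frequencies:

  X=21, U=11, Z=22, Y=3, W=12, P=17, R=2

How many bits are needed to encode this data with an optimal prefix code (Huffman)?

Merge the two smallest weights repeatedly:
R(2) + Y(3) → 5
5 + U(11) → 16
W(12) + 16 → 28
P(17) + X(21) → 38
Z(22) + 28 → 50
38 + 50 → 88
Total encoded bits = sum of merged weights = 5 + 16 + 28 + 38 + 50 + 88 = 225.

225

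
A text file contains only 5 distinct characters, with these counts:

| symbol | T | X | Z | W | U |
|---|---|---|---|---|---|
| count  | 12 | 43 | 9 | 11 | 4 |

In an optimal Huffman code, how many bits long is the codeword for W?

3

Repeatedly merge the two smallest:
merge U(4) and Z(9): 13
merge W(11) and T(12): 23
merge 13 and 23: 36
merge 36 and X(43): 79
The subtree containing W is merged 3 times, so code length = 3.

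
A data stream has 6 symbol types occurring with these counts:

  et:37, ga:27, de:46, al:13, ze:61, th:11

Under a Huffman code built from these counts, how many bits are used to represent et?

Build the tree from the bottom:
merge th(11) and al(13): 24
merge 24 and ga(27): 51
merge et(37) and de(46): 83
merge 51 and ze(61): 112
merge 83 and 112: 195
The subtree containing et is merged 2 times, so code length = 2.

2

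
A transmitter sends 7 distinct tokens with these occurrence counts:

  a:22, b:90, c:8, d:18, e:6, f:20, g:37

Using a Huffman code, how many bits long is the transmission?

469

Merge the two smallest weights repeatedly:
e(6) + c(8) → 14
14 + d(18) → 32
f(20) + a(22) → 42
32 + g(37) → 69
42 + 69 → 111
b(90) + 111 → 201
Each symbol's bit-cost is frequency × depth; summing gives 469 bits (equivalently 14 + 32 + 42 + 69 + 111 + 201).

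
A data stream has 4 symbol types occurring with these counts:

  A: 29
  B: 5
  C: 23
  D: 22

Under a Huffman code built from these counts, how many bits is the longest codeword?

3

Merge the two lowest-weight nodes at each step:
combine B(5), D(22) → 27
combine C(23), 27 → 50
combine A(29), 50 → 79
Maximum depth reached is 3.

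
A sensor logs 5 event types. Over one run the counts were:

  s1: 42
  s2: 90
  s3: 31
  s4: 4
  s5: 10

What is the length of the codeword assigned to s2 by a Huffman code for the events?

1

Build the tree from the bottom:
combine s4(4), s5(10) → 14
combine 14, s3(31) → 45
combine s1(42), 45 → 87
combine 87, s2(90) → 177
s2 sits one level below the root: a 1-bit codeword.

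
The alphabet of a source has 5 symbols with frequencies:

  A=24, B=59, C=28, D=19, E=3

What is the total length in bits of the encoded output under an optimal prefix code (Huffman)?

Build the Huffman tree bottom-up:
combine E(3), D(19) → 22
combine 22, A(24) → 46
combine C(28), 46 → 74
combine B(59), 74 → 133
Total encoded bits = sum of merged weights = 22 + 46 + 74 + 133 = 275.

275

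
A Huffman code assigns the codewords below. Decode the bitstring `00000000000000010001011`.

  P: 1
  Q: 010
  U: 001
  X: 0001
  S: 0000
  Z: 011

SSSXXZ

Read left to right; each codeword is recognised as soon as it completes (prefix code):
  0000→S | 0000→S | 0000→S | 0001→X | 0001→X | 011→Z
Decoded message: SSSXXZ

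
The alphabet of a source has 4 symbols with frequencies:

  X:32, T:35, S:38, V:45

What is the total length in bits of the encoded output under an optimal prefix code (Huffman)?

300

Build the Huffman tree bottom-up:
merge X(32) and T(35): 67
merge S(38) and V(45): 83
merge 67 and 83: 150
The encoded length is the sum of every internal node's weight: 67 + 83 + 150 = 300 bits.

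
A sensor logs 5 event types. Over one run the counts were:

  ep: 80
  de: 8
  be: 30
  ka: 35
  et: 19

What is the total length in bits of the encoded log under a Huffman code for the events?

348

Build the Huffman tree bottom-up:
combine de(8), et(19) → 27
combine 27, be(30) → 57
combine ka(35), 57 → 92
combine ep(80), 92 → 172
Total encoded bits = sum of merged weights = 27 + 57 + 92 + 172 = 348.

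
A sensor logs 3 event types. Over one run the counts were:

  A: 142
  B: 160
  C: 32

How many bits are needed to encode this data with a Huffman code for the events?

Merge the two smallest weights repeatedly:
C(32) + A(142) → 174
B(160) + 174 → 334
Each symbol's bit-cost is frequency × depth; summing gives 508 bits (equivalently 174 + 334).

508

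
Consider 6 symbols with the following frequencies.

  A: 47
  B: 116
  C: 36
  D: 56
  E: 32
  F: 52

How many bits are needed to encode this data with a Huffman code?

Merge the two smallest weights repeatedly:
merge E(32) and C(36): 68
merge A(47) and F(52): 99
merge D(56) and 68: 124
merge 99 and B(116): 215
merge 124 and 215: 339
The encoded length is the sum of every internal node's weight: 68 + 99 + 124 + 215 + 339 = 845 bits.

845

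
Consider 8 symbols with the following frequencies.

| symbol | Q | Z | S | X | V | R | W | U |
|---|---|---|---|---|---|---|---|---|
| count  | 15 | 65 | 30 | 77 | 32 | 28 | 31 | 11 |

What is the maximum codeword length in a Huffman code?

Merge the two lowest-weight nodes at each step:
U(11) + Q(15) → 26
26 + R(28) → 54
S(30) + W(31) → 61
V(32) + 54 → 86
61 + Z(65) → 126
X(77) + 86 → 163
126 + 163 → 289
The rarest symbols sit at the bottom; the longest codeword is 5 bits.

5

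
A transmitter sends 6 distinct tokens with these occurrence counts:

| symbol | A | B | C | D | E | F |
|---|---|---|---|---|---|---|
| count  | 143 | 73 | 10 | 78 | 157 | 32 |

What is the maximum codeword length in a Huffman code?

Merge the two lowest-weight nodes at each step:
combine C(10), F(32) → 42
combine 42, B(73) → 115
combine D(78), 115 → 193
combine A(143), E(157) → 300
combine 193, 300 → 493
The first pair merged (C, F) ends up deepest, at depth 4.

4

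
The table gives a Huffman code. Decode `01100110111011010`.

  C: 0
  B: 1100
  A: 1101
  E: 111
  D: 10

Read left to right; each codeword is recognised as soon as it completes (prefix code):
  0→C | 1100→B | 1101→A | 1101→A | 10→D | 10→D
Decoded message: CBAADD

CBAADD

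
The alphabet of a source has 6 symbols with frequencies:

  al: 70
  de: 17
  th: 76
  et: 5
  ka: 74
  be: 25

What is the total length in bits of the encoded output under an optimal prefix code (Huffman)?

603

Greedily combine the two least-frequent nodes:
merge et(5) and de(17): 22
merge 22 and be(25): 47
merge 47 and al(70): 117
merge ka(74) and th(76): 150
merge 117 and 150: 267
Total encoded bits = sum of merged weights = 22 + 47 + 117 + 150 + 267 = 603.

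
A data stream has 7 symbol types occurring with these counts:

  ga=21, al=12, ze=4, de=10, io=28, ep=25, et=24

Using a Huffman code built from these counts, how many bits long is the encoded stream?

Greedily combine the two least-frequent nodes:
ze(4) + de(10) → 14
al(12) + 14 → 26
ga(21) + et(24) → 45
ep(25) + 26 → 51
io(28) + 45 → 73
51 + 73 → 124
Each symbol's bit-cost is frequency × depth; summing gives 333 bits (equivalently 14 + 26 + 45 + 51 + 73 + 124).

333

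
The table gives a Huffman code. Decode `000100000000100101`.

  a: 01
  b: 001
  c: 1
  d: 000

dcddbba

Read left to right; each codeword is recognised as soon as it completes (prefix code):
  000→d | 1→c | 000→d | 000→d | 001→b | 001→b | 01→a
Decoded message: dcddbba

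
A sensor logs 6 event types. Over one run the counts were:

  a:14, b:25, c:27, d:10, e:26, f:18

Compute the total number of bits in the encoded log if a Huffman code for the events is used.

306

Merge the two smallest weights repeatedly:
d(10) + a(14) → 24
f(18) + 24 → 42
b(25) + e(26) → 51
c(27) + 42 → 69
51 + 69 → 120
The encoded length is the sum of every internal node's weight: 24 + 42 + 51 + 69 + 120 = 306 bits.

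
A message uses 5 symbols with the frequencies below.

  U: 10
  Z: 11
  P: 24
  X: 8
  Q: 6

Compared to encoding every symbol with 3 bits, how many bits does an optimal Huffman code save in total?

48

Fixed-length: 3 bits × 59 symbols = 177 bits.
Huffman merges:
Q(6) + X(8) → 14
U(10) + Z(11) → 21
14 + 21 → 35
P(24) + 35 → 59
Huffman total = 14 + 21 + 35 + 59 = 129 bits.
Saving = 177 − 129 = 48 bits.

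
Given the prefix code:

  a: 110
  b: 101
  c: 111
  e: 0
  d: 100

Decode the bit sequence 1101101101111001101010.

Read left to right; each codeword is recognised as soon as it completes (prefix code):
  110→a | 110→a | 110→a | 111→c | 100→d | 110→a | 101→b | 0→e
Decoded message: aaacdabe

aaacdabe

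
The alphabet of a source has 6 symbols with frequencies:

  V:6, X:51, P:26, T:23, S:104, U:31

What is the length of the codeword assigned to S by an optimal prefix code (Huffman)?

Huffman merges, smallest pair first:
merge V(6) and T(23): 29
merge P(26) and 29: 55
merge U(31) and X(51): 82
merge 55 and 82: 137
merge S(104) and 137: 241
S sits one level below the root: a 1-bit codeword.

1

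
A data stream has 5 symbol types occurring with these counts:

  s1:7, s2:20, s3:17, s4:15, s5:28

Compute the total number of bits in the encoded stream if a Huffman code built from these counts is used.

196

Build the Huffman tree bottom-up:
merge s1(7) and s4(15): 22
merge s3(17) and s2(20): 37
merge 22 and s5(28): 50
merge 37 and 50: 87
Each symbol's bit-cost is frequency × depth; summing gives 196 bits (equivalently 22 + 37 + 50 + 87).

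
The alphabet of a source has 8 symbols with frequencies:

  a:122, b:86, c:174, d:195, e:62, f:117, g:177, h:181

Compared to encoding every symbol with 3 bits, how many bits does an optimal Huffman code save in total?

47

Fixed-length: 3 bits × 1114 symbols = 3342 bits.
Huffman merges:
merge e(62) and b(86): 148
merge f(117) and a(122): 239
merge 148 and c(174): 322
merge g(177) and h(181): 358
merge d(195) and 239: 434
merge 322 and 358: 680
merge 434 and 680: 1114
Huffman total = 148 + 239 + 322 + 358 + 434 + 680 + 1114 = 3295 bits.
Saving = 3342 − 3295 = 47 bits.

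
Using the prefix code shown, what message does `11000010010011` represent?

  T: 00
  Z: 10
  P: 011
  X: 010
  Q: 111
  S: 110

Read left to right; each codeword is recognised as soon as it completes (prefix code):
  110→S | 00→T | 010→X | 010→X | 011→P
Decoded message: STXXP

STXXP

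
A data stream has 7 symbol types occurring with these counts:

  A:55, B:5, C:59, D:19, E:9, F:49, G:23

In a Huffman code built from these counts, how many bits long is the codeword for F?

2

Huffman merges, smallest pair first:
combine B(5), E(9) → 14
combine 14, D(19) → 33
combine G(23), 33 → 56
combine F(49), A(55) → 104
combine 56, C(59) → 115
combine 104, 115 → 219
F sits 2 levels below the root, so its codeword is 2 bits.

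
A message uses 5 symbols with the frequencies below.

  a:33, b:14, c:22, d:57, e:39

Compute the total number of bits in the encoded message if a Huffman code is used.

366

Greedily combine the two least-frequent nodes:
b(14) + c(22) → 36
a(33) + 36 → 69
e(39) + d(57) → 96
69 + 96 → 165
Total encoded bits = sum of merged weights = 36 + 69 + 96 + 165 = 366.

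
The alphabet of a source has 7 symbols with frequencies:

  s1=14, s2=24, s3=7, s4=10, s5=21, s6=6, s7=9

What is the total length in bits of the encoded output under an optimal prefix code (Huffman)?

241

Build the Huffman tree bottom-up:
combine s6(6), s3(7) → 13
combine s7(9), s4(10) → 19
combine 13, s1(14) → 27
combine 19, s5(21) → 40
combine s2(24), 27 → 51
combine 40, 51 → 91
Total encoded bits = sum of merged weights = 13 + 19 + 27 + 40 + 51 + 91 = 241.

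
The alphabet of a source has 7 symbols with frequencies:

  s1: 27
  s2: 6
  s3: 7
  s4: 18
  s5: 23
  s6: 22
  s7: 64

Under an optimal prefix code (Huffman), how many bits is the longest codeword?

Merge the two lowest-weight nodes at each step:
merge s2(6) and s3(7): 13
merge 13 and s4(18): 31
merge s6(22) and s5(23): 45
merge s1(27) and 31: 58
merge 45 and 58: 103
merge s7(64) and 103: 167
The rarest symbols sit at the bottom; the longest codeword is 5 bits.

5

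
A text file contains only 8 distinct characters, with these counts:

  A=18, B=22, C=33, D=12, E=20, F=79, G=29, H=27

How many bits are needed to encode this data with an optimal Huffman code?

Build the Huffman tree bottom-up:
D(12) + A(18) → 30
E(20) + B(22) → 42
H(27) + G(29) → 56
30 + C(33) → 63
42 + 56 → 98
63 + F(79) → 142
98 + 142 → 240
Each symbol's bit-cost is frequency × depth; summing gives 671 bits (equivalently 30 + 42 + 56 + 63 + 98 + 142 + 240).

671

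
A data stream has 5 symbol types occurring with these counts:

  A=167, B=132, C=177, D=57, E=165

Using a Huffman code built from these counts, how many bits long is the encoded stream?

1585

Merge the two smallest weights repeatedly:
merge D(57) and B(132): 189
merge E(165) and A(167): 332
merge C(177) and 189: 366
merge 332 and 366: 698
The encoded length is the sum of every internal node's weight: 189 + 332 + 366 + 698 = 1585 bits.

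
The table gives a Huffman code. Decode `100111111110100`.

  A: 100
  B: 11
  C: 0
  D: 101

Read left to right; each codeword is recognised as soon as it completes (prefix code):
  100→A | 11→B | 11→B | 11→B | 11→B | 0→C | 100→A
Decoded message: ABBBBCA

ABBBBCA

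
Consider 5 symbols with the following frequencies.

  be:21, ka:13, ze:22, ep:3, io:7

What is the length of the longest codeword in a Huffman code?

Merge the two lowest-weight nodes at each step:
merge ep(3) and io(7): 10
merge 10 and ka(13): 23
merge be(21) and ze(22): 43
merge 23 and 43: 66
Maximum depth reached is 3.

3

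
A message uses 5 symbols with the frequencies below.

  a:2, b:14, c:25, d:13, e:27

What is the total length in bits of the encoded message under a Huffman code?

177

Merge the two smallest weights repeatedly:
merge a(2) and d(13): 15
merge b(14) and 15: 29
merge c(25) and e(27): 52
merge 29 and 52: 81
Total encoded bits = sum of merged weights = 15 + 29 + 52 + 81 = 177.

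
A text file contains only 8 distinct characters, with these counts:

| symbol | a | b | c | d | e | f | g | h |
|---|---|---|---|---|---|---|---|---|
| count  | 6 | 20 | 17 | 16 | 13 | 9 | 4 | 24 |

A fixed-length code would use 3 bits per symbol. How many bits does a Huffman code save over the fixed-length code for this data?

15

Fixed-length: 3 bits × 109 symbols = 327 bits.
Huffman merges:
merge g(4) and a(6): 10
merge f(9) and 10: 19
merge e(13) and d(16): 29
merge c(17) and 19: 36
merge b(20) and h(24): 44
merge 29 and 36: 65
merge 44 and 65: 109
Huffman total = 10 + 19 + 29 + 36 + 44 + 65 + 109 = 312 bits.
Saving = 327 − 312 = 15 bits.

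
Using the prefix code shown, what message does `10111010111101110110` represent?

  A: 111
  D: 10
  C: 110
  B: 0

DABDADABC

Read left to right; each codeword is recognised as soon as it completes (prefix code):
  10→D | 111→A | 0→B | 10→D | 111→A | 10→D | 111→A | 0→B | 110→C
Decoded message: DABDADABC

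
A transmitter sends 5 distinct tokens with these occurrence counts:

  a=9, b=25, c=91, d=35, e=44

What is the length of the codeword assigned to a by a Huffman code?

4

Huffman merges, smallest pair first:
combine a(9), b(25) → 34
combine 34, d(35) → 69
combine e(44), 69 → 113
combine c(91), 113 → 204
a sits 4 levels below the root, so its codeword is 4 bits.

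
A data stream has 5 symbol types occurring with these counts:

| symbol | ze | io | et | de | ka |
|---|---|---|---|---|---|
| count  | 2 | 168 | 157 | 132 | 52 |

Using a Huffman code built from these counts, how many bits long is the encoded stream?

1076

Merge the two smallest weights repeatedly:
ze(2) + ka(52) → 54
54 + de(132) → 186
et(157) + io(168) → 325
186 + 325 → 511
Each symbol's bit-cost is frequency × depth; summing gives 1076 bits (equivalently 54 + 186 + 325 + 511).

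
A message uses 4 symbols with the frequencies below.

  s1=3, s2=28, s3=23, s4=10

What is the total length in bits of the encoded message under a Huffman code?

113

Build the Huffman tree bottom-up:
s1(3) + s4(10) → 13
13 + s3(23) → 36
s2(28) + 36 → 64
The encoded length is the sum of every internal node's weight: 13 + 36 + 64 = 113 bits.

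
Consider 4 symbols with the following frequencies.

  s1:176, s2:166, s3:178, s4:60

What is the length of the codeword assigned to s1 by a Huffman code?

Build the tree from the bottom:
s4(60) + s2(166) → 226
s1(176) + s3(178) → 354
226 + 354 → 580
The subtree containing s1 is merged 2 times, so code length = 2.

2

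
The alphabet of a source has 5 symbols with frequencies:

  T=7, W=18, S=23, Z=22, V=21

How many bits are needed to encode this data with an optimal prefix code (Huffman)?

Build the Huffman tree bottom-up:
combine T(7), W(18) → 25
combine V(21), Z(22) → 43
combine S(23), 25 → 48
combine 43, 48 → 91
Each symbol's bit-cost is frequency × depth; summing gives 207 bits (equivalently 25 + 43 + 48 + 91).

207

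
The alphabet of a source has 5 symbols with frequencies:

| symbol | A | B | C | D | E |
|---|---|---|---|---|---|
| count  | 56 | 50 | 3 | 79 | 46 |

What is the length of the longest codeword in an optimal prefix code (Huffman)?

Merge the two lowest-weight nodes at each step:
C(3) + E(46) → 49
49 + B(50) → 99
A(56) + D(79) → 135
99 + 135 → 234
The rarest symbols sit at the bottom; the longest codeword is 3 bits.

3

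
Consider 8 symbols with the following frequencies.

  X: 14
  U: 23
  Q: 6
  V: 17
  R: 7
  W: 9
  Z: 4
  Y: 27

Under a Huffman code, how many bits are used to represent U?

Build the tree from the bottom:
Z(4) + Q(6) → 10
R(7) + W(9) → 16
10 + X(14) → 24
16 + V(17) → 33
U(23) + 24 → 47
Y(27) + 33 → 60
47 + 60 → 107
U's leaf is at depth 2, giving a 2-bit codeword.

2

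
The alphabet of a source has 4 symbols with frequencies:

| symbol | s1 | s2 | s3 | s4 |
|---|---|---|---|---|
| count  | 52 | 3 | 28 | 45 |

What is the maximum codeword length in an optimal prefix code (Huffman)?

Merge the two lowest-weight nodes at each step:
merge s2(3) and s3(28): 31
merge 31 and s4(45): 76
merge s1(52) and 76: 128
Maximum depth reached is 3.

3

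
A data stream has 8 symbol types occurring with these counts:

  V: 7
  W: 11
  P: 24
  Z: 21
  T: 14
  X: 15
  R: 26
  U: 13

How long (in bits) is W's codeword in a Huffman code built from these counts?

4

Repeatedly merge the two smallest:
V(7) + W(11) → 18
U(13) + T(14) → 27
X(15) + 18 → 33
Z(21) + P(24) → 45
R(26) + 27 → 53
33 + 45 → 78
53 + 78 → 131
W sits 4 levels below the root, so its codeword is 4 bits.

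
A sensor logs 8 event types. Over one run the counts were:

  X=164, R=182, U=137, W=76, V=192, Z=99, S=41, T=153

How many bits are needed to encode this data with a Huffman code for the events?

3057

Build the Huffman tree bottom-up:
merge S(41) and W(76): 117
merge Z(99) and 117: 216
merge U(137) and T(153): 290
merge X(164) and R(182): 346
merge V(192) and 216: 408
merge 290 and 346: 636
merge 408 and 636: 1044
Total encoded bits = sum of merged weights = 117 + 216 + 290 + 346 + 408 + 636 + 1044 = 3057.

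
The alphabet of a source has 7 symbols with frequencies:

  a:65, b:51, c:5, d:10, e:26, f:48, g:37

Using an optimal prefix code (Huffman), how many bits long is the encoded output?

618

Merge the two smallest weights repeatedly:
c(5) + d(10) → 15
15 + e(26) → 41
g(37) + 41 → 78
f(48) + b(51) → 99
a(65) + 78 → 143
99 + 143 → 242
Total encoded bits = sum of merged weights = 15 + 41 + 78 + 99 + 143 + 242 = 618.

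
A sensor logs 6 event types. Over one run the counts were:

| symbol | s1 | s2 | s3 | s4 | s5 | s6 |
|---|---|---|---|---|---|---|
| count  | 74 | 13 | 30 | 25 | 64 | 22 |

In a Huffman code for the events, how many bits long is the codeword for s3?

3

Build the tree from the bottom:
combine s2(13), s6(22) → 35
combine s4(25), s3(30) → 55
combine 35, 55 → 90
combine s5(64), s1(74) → 138
combine 90, 138 → 228
s3 sits 3 levels below the root, so its codeword is 3 bits.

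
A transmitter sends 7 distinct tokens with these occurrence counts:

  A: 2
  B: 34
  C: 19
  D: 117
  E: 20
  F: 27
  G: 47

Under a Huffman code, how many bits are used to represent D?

Huffman merges, smallest pair first:
A(2) + C(19) → 21
E(20) + 21 → 41
F(27) + B(34) → 61
41 + G(47) → 88
61 + 88 → 149
D(117) + 149 → 266
D is merged only at the final step, so code length = 1.

1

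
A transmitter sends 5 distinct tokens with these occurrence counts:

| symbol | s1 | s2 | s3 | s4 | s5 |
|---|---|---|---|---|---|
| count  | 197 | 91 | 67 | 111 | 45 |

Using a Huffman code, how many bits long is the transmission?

Build the Huffman tree bottom-up:
combine s5(45), s3(67) → 112
combine s2(91), s4(111) → 202
combine 112, s1(197) → 309
combine 202, 309 → 511
Total encoded bits = sum of merged weights = 112 + 202 + 309 + 511 = 1134.

1134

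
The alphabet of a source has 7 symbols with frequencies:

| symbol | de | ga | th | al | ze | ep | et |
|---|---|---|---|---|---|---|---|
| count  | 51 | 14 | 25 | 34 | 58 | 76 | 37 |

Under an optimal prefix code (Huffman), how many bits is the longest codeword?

4

Merge the two lowest-weight nodes at each step:
merge ga(14) and th(25): 39
merge al(34) and et(37): 71
merge 39 and de(51): 90
merge ze(58) and 71: 129
merge ep(76) and 90: 166
merge 129 and 166: 295
The first pair merged (ga, th) ends up deepest, at depth 4.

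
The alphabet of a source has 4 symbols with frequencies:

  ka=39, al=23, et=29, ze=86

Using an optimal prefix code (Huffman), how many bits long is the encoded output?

320

Build the Huffman tree bottom-up:
merge al(23) and et(29): 52
merge ka(39) and 52: 91
merge ze(86) and 91: 177
The encoded length is the sum of every internal node's weight: 52 + 91 + 177 = 320 bits.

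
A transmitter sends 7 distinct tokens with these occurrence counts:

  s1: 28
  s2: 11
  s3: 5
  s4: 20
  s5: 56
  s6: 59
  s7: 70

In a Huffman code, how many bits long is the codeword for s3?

5

Huffman merges, smallest pair first:
s3(5) + s2(11) → 16
16 + s4(20) → 36
s1(28) + 36 → 64
s5(56) + s6(59) → 115
64 + s7(70) → 134
115 + 134 → 249
s3 sits 5 levels below the root, so its codeword is 5 bits.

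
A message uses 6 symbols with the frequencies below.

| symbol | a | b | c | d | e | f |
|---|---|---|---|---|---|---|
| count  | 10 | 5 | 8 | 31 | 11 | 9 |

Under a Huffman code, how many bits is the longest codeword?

4

Merge the two lowest-weight nodes at each step:
merge b(5) and c(8): 13
merge f(9) and a(10): 19
merge e(11) and 13: 24
merge 19 and 24: 43
merge d(31) and 43: 74
Maximum depth reached is 4.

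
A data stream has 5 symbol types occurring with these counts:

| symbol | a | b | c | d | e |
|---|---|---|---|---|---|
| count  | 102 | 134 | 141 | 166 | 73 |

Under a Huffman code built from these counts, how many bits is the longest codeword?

3

Merge the two lowest-weight nodes at each step:
merge e(73) and a(102): 175
merge b(134) and c(141): 275
merge d(166) and 175: 341
merge 275 and 341: 616
The first pair merged (e, a) ends up deepest, at depth 3.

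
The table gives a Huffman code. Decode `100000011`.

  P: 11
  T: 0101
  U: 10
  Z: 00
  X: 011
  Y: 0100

UZZX

Read left to right; each codeword is recognised as soon as it completes (prefix code):
  10→U | 00→Z | 00→Z | 011→X
Decoded message: UZZX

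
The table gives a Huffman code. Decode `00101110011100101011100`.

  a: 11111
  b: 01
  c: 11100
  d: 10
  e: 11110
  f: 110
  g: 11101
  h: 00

hdccddc

Read left to right; each codeword is recognised as soon as it completes (prefix code):
  00→h | 10→d | 11100→c | 11100→c | 10→d | 10→d | 11100→c
Decoded message: hdccddc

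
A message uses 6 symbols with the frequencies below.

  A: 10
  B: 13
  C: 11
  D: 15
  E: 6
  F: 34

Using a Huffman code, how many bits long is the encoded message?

Build the Huffman tree bottom-up:
E(6) + A(10) → 16
C(11) + B(13) → 24
D(15) + 16 → 31
24 + 31 → 55
F(34) + 55 → 89
Each symbol's bit-cost is frequency × depth; summing gives 215 bits (equivalently 16 + 24 + 31 + 55 + 89).

215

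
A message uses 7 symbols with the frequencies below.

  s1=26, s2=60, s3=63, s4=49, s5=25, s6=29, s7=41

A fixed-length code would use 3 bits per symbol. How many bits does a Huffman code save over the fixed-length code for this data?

72

Fixed-length: 3 bits × 293 symbols = 879 bits.
Huffman merges:
merge s5(25) and s1(26): 51
merge s6(29) and s7(41): 70
merge s4(49) and 51: 100
merge s2(60) and s3(63): 123
merge 70 and 100: 170
merge 123 and 170: 293
Huffman total = 51 + 70 + 100 + 123 + 170 + 293 = 807 bits.
Saving = 879 − 807 = 72 bits.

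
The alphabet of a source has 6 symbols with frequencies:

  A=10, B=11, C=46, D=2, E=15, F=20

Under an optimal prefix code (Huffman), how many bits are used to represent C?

Build the tree from the bottom:
combine D(2), A(10) → 12
combine B(11), 12 → 23
combine E(15), F(20) → 35
combine 23, 35 → 58
combine C(46), 58 → 104
C sits one level below the root: a 1-bit codeword.

1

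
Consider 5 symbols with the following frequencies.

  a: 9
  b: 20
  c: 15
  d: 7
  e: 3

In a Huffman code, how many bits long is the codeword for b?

1

Build the tree from the bottom:
merge e(3) and d(7): 10
merge a(9) and 10: 19
merge c(15) and 19: 34
merge b(20) and 34: 54
b is merged only at the final step, so code length = 1.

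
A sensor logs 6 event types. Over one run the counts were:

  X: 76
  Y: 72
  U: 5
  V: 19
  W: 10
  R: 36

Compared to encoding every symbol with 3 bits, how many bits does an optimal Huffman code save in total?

175

Fixed-length: 3 bits × 218 symbols = 654 bits.
Huffman merges:
combine U(5), W(10) → 15
combine 15, V(19) → 34
combine 34, R(36) → 70
combine 70, Y(72) → 142
combine X(76), 142 → 218
Huffman total = 15 + 34 + 70 + 142 + 218 = 479 bits.
Saving = 654 − 479 = 175 bits.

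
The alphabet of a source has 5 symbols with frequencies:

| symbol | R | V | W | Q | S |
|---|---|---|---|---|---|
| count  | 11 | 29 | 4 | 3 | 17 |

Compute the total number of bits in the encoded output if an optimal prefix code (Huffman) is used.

124

Build the Huffman tree bottom-up:
Q(3) + W(4) → 7
7 + R(11) → 18
S(17) + 18 → 35
V(29) + 35 → 64
The encoded length is the sum of every internal node's weight: 7 + 18 + 35 + 64 = 124 bits.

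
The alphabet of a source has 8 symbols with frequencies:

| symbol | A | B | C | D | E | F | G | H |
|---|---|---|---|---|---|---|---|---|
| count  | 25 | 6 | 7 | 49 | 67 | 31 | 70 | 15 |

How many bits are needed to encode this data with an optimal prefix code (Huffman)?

Build the Huffman tree bottom-up:
combine B(6), C(7) → 13
combine 13, H(15) → 28
combine A(25), 28 → 53
combine F(31), D(49) → 80
combine 53, E(67) → 120
combine G(70), 80 → 150
combine 120, 150 → 270
Total encoded bits = sum of merged weights = 13 + 28 + 53 + 80 + 120 + 150 + 270 = 714.

714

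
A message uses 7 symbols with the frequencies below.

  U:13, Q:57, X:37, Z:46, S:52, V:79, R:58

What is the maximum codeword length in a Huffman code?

4

Merge the two lowest-weight nodes at each step:
combine U(13), X(37) → 50
combine Z(46), 50 → 96
combine S(52), Q(57) → 109
combine R(58), V(79) → 137
combine 96, 109 → 205
combine 137, 205 → 342
Maximum depth reached is 4.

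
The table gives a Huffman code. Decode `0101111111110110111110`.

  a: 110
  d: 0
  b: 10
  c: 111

dbcccdaca

Read left to right; each codeword is recognised as soon as it completes (prefix code):
  0→d | 10→b | 111→c | 111→c | 111→c | 0→d | 110→a | 111→c | 110→a
Decoded message: dbcccdaca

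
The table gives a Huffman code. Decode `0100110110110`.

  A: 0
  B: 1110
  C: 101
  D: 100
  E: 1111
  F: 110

ADFFF

Read left to right; each codeword is recognised as soon as it completes (prefix code):
  0→A | 100→D | 110→F | 110→F | 110→F
Decoded message: ADFFF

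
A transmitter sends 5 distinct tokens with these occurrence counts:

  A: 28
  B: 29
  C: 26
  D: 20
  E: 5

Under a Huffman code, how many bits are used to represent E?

Repeatedly merge the two smallest:
E(5) + D(20) → 25
25 + C(26) → 51
A(28) + B(29) → 57
51 + 57 → 108
The subtree containing E is merged 3 times, so code length = 3.

3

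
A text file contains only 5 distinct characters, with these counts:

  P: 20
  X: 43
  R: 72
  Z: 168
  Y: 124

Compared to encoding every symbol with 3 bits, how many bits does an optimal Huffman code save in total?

397

Fixed-length: 3 bits × 427 symbols = 1281 bits.
Huffman merges:
P(20) + X(43) → 63
63 + R(72) → 135
Y(124) + 135 → 259
Z(168) + 259 → 427
Huffman total = 63 + 135 + 259 + 427 = 884 bits.
Saving = 1281 − 884 = 397 bits.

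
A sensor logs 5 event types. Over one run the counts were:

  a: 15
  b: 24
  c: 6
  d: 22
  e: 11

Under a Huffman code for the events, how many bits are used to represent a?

2

Huffman merges, smallest pair first:
merge c(6) and e(11): 17
merge a(15) and 17: 32
merge d(22) and b(24): 46
merge 32 and 46: 78
a sits 2 levels below the root, so its codeword is 2 bits.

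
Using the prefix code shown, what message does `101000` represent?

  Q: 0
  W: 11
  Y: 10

YYQQ

Read left to right; each codeword is recognised as soon as it completes (prefix code):
  10→Y | 10→Y | 0→Q | 0→Q
Decoded message: YYQQ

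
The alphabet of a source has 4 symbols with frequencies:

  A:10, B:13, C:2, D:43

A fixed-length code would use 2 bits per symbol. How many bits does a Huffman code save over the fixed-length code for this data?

Fixed-length: 2 bits × 68 symbols = 136 bits.
Huffman merges:
merge C(2) and A(10): 12
merge 12 and B(13): 25
merge 25 and D(43): 68
Huffman total = 12 + 25 + 68 = 105 bits.
Saving = 136 − 105 = 31 bits.

31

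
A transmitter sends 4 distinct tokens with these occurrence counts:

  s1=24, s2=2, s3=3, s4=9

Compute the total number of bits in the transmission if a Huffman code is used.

Build the Huffman tree bottom-up:
merge s2(2) and s3(3): 5
merge 5 and s4(9): 14
merge 14 and s1(24): 38
Each symbol's bit-cost is frequency × depth; summing gives 57 bits (equivalently 5 + 14 + 38).

57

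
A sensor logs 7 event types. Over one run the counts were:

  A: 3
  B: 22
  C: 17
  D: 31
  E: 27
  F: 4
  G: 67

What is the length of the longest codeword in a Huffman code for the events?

5

Merge the two lowest-weight nodes at each step:
merge A(3) and F(4): 7
merge 7 and C(17): 24
merge B(22) and 24: 46
merge E(27) and D(31): 58
merge 46 and 58: 104
merge G(67) and 104: 171
Maximum depth reached is 5.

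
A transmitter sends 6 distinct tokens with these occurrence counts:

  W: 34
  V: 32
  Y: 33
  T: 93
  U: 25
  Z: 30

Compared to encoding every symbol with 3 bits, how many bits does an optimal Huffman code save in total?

Fixed-length: 3 bits × 247 symbols = 741 bits.
Huffman merges:
U(25) + Z(30) → 55
V(32) + Y(33) → 65
W(34) + 55 → 89
65 + 89 → 154
T(93) + 154 → 247
Huffman total = 55 + 65 + 89 + 154 + 247 = 610 bits.
Saving = 741 − 610 = 131 bits.

131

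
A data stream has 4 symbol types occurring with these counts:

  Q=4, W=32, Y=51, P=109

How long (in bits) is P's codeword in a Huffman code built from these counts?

Huffman merges, smallest pair first:
combine Q(4), W(32) → 36
combine 36, Y(51) → 87
combine 87, P(109) → 196
P sits one level below the root: a 1-bit codeword.

1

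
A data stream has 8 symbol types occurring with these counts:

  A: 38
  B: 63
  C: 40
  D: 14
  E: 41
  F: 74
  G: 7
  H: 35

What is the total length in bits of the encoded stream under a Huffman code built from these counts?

876

Build the Huffman tree bottom-up:
merge G(7) and D(14): 21
merge 21 and H(35): 56
merge A(38) and C(40): 78
merge E(41) and 56: 97
merge B(63) and F(74): 137
merge 78 and 97: 175
merge 137 and 175: 312
Total encoded bits = sum of merged weights = 21 + 56 + 78 + 97 + 137 + 175 + 312 = 876.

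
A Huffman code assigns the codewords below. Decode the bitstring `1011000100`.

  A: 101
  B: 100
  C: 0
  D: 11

Read left to right; each codeword is recognised as soon as it completes (prefix code):
  101→A | 100→B | 0→C | 100→B
Decoded message: ABCB

ABCB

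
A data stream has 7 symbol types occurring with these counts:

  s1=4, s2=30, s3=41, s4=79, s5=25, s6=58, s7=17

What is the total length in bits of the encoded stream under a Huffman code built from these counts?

Merge the two smallest weights repeatedly:
s1(4) + s7(17) → 21
21 + s5(25) → 46
s2(30) + s3(41) → 71
46 + s6(58) → 104
71 + s4(79) → 150
104 + 150 → 254
The encoded length is the sum of every internal node's weight: 21 + 46 + 71 + 104 + 150 + 254 = 646 bits.

646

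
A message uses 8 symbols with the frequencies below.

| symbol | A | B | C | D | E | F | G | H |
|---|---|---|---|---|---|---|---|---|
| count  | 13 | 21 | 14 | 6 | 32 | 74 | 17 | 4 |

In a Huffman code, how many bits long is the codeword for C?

4

Huffman merges, smallest pair first:
H(4) + D(6) → 10
10 + A(13) → 23
C(14) + G(17) → 31
B(21) + 23 → 44
31 + E(32) → 63
44 + 63 → 107
F(74) + 107 → 181
C's leaf is at depth 4, giving a 4-bit codeword.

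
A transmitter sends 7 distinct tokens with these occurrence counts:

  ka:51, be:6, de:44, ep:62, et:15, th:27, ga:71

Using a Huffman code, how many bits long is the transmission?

713

Greedily combine the two least-frequent nodes:
combine be(6), et(15) → 21
combine 21, th(27) → 48
combine de(44), 48 → 92
combine ka(51), ep(62) → 113
combine ga(71), 92 → 163
combine 113, 163 → 276
The encoded length is the sum of every internal node's weight: 21 + 48 + 92 + 113 + 163 + 276 = 713 bits.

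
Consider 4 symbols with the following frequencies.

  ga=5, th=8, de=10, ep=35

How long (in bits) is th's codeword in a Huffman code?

3

Repeatedly merge the two smallest:
ga(5) + th(8) → 13
de(10) + 13 → 23
23 + ep(35) → 58
th sits 3 levels below the root, so its codeword is 3 bits.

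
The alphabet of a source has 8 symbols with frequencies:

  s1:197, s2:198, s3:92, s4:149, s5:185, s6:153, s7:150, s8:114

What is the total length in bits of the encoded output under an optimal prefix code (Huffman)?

3714

Greedily combine the two least-frequent nodes:
merge s3(92) and s8(114): 206
merge s4(149) and s7(150): 299
merge s6(153) and s5(185): 338
merge s1(197) and s2(198): 395
merge 206 and 299: 505
merge 338 and 395: 733
merge 505 and 733: 1238
Each symbol's bit-cost is frequency × depth; summing gives 3714 bits (equivalently 206 + 299 + 338 + 395 + 505 + 733 + 1238).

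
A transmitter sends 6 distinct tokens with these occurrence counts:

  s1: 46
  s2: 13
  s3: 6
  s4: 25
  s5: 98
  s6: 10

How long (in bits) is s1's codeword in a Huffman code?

2

Build the tree from the bottom:
s3(6) + s6(10) → 16
s2(13) + 16 → 29
s4(25) + 29 → 54
s1(46) + 54 → 100
s5(98) + 100 → 198
The subtree containing s1 is merged 2 times, so code length = 2.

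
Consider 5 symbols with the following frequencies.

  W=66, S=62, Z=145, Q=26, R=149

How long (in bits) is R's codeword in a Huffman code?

Huffman merges, smallest pair first:
merge Q(26) and S(62): 88
merge W(66) and 88: 154
merge Z(145) and R(149): 294
merge 154 and 294: 448
R's leaf is at depth 2, giving a 2-bit codeword.

2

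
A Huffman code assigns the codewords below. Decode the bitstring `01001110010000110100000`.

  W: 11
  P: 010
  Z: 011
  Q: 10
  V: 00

Read left to right; each codeword is recognised as soon as it completes (prefix code):
  010→P | 011→Z | 10→Q | 010→P | 00→V | 011→Z | 010→P | 00→V | 00→V
Decoded message: PZQPVZPVV

PZQPVZPVV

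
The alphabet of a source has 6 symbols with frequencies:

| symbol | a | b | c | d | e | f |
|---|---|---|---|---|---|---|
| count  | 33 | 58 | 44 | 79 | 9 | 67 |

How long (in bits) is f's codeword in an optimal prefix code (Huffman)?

Huffman merges, smallest pair first:
merge e(9) and a(33): 42
merge 42 and c(44): 86
merge b(58) and f(67): 125
merge d(79) and 86: 165
merge 125 and 165: 290
f sits 2 levels below the root, so its codeword is 2 bits.

2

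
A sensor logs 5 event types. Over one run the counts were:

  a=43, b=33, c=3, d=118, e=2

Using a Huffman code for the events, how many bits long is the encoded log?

Build the Huffman tree bottom-up:
e(2) + c(3) → 5
5 + b(33) → 38
38 + a(43) → 81
81 + d(118) → 199
Each symbol's bit-cost is frequency × depth; summing gives 323 bits (equivalently 5 + 38 + 81 + 199).

323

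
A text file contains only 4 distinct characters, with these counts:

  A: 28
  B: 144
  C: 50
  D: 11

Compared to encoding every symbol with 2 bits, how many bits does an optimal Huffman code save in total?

Fixed-length: 2 bits × 233 symbols = 466 bits.
Huffman merges:
D(11) + A(28) → 39
39 + C(50) → 89
89 + B(144) → 233
Huffman total = 39 + 89 + 233 = 361 bits.
Saving = 466 − 361 = 105 bits.

105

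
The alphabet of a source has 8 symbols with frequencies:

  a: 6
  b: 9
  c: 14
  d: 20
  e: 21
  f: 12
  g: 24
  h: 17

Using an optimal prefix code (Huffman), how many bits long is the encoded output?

360

Merge the two smallest weights repeatedly:
combine a(6), b(9) → 15
combine f(12), c(14) → 26
combine 15, h(17) → 32
combine d(20), e(21) → 41
combine g(24), 26 → 50
combine 32, 41 → 73
combine 50, 73 → 123
Each symbol's bit-cost is frequency × depth; summing gives 360 bits (equivalently 15 + 26 + 32 + 41 + 50 + 73 + 123).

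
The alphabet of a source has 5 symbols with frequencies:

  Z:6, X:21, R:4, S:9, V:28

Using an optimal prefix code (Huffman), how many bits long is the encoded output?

137

Build the Huffman tree bottom-up:
R(4) + Z(6) → 10
S(9) + 10 → 19
19 + X(21) → 40
V(28) + 40 → 68
The encoded length is the sum of every internal node's weight: 10 + 19 + 40 + 68 = 137 bits.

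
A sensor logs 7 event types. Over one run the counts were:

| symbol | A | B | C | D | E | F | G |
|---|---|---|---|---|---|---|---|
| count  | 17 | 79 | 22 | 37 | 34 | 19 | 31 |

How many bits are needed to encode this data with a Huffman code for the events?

Build the Huffman tree bottom-up:
combine A(17), F(19) → 36
combine C(22), G(31) → 53
combine E(34), 36 → 70
combine D(37), 53 → 90
combine 70, B(79) → 149
combine 90, 149 → 239
The encoded length is the sum of every internal node's weight: 36 + 53 + 70 + 90 + 149 + 239 = 637 bits.

637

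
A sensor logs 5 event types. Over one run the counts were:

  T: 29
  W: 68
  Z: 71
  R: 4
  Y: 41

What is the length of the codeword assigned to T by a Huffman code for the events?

3

Build the tree from the bottom:
merge R(4) and T(29): 33
merge 33 and Y(41): 74
merge W(68) and Z(71): 139
merge 74 and 139: 213
T sits 3 levels below the root, so its codeword is 3 bits.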